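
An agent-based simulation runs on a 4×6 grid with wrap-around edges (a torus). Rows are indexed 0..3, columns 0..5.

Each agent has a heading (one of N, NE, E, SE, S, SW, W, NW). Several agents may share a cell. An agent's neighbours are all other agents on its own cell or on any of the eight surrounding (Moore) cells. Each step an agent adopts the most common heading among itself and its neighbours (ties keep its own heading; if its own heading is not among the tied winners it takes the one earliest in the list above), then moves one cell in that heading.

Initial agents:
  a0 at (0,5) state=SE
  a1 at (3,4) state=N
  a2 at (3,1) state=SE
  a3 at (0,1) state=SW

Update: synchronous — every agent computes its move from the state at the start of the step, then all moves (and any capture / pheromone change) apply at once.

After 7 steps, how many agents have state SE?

t=1: a0@(1,0):SE a1@(2,4):N a2@(0,2):SE a3@(1,0):SW
t=2: a0@(2,1):SE a1@(1,4):N a2@(1,3):SE a3@(2,5):SW
t=3: a0@(3,2):SE a1@(0,4):N a2@(2,4):SE a3@(3,4):SW
t=4: a0@(0,3):SE a1@(3,4):N a2@(3,5):SE a3@(0,3):SW
t=5: a0@(1,4):SE a1@(0,5):SE a2@(0,0):SE a3@(1,2):SW
t=6: a0@(2,5):SE a1@(1,0):SE a2@(1,1):SE a3@(2,1):SW
t=7: a0@(3,0):SE a1@(2,1):SE a2@(2,2):SE a3@(3,2):SE

4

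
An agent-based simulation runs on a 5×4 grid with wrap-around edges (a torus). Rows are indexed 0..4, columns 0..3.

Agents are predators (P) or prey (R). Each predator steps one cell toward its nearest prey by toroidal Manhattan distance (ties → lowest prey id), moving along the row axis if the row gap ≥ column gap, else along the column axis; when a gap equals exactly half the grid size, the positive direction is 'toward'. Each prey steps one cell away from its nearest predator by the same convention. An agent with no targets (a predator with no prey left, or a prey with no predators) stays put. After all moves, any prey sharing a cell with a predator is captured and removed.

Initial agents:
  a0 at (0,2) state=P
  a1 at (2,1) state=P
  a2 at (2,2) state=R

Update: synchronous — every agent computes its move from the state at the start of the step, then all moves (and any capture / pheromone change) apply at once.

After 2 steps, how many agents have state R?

1

t=1: a0@(1,2):P a1@(2,2):P a2@(2,3):R
t=2: a0@(2,2):P a1@(2,3):P a2@(2,0):R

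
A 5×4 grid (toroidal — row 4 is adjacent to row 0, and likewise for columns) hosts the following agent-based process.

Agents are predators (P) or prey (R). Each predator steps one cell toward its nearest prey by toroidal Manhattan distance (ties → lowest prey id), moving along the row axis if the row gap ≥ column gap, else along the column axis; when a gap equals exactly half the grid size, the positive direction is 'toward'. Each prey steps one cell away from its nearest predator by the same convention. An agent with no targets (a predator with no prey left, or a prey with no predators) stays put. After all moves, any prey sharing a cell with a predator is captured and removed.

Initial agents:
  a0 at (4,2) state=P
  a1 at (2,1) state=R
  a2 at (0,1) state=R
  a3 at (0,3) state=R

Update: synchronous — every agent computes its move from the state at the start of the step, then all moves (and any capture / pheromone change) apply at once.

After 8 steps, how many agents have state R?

t=1: a0@(0,2):P a1@(1,1):R a2@(1,1):R a3@(1,3):R
t=2: a0@(1,2):P a1@(2,1):R a2@(2,1):R a3@(2,3):R
t=3: a0@(2,2):P a1@(3,1):R a2@(3,1):R a3@(3,3):R
t=4: a0@(3,2):P a1@(4,1):R a2@(4,1):R a3@(4,3):R
t=5: a0@(4,2):P a1@(0,1):R a2@(0,1):R a3@(0,3):R
t=6: a0@(0,2):P a1@(1,1):R a2@(1,1):R a3@(1,3):R
t=7: a0@(1,2):P a1@(2,1):R a2@(2,1):R a3@(2,3):R
t=8: a0@(2,2):P a1@(3,1):R a2@(3,1):R a3@(3,3):R

3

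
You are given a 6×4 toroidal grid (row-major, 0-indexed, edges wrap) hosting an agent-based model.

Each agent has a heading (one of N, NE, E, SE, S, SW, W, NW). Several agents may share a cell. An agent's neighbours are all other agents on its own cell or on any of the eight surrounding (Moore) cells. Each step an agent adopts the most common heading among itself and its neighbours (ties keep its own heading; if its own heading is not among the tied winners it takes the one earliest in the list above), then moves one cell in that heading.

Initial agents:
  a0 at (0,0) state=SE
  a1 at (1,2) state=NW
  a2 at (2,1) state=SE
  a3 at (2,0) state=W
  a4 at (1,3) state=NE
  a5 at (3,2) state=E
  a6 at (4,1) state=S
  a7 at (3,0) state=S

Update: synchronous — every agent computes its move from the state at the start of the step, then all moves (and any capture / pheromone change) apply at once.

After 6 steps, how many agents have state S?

7

t=1: a0@(1,1):SE a1@(0,1):NW a2@(3,2):SE a3@(2,3):W a4@(0,0):NE a5@(3,3):E a6@(5,1):S a7@(4,0):S
t=2: a0@(2,2):SE a1@(5,0):NW a2@(4,3):SE a3@(2,2):W a4@(5,1):NE a5@(3,0):E a6@(0,1):S a7@(5,0):S
t=3: a0@(3,3):SE a1@(0,0):S a2@(5,0):SE a3@(2,1):W a4@(0,1):S a5@(3,1):E a6@(1,1):S a7@(0,0):S
t=4: a0@(4,0):SE a1@(1,0):S a2@(0,0):S a3@(2,0):W a4@(1,1):S a5@(3,2):E a6@(2,1):S a7@(1,0):S
t=5: a0@(5,1):SE a1@(2,0):S a2@(1,0):S a3@(3,0):S a4@(2,1):S a5@(3,3):E a6@(3,1):S a7@(2,0):S
t=6: a0@(0,2):SE a1@(3,0):S a2@(2,0):S a3@(4,0):S a4@(3,1):S a5@(4,3):S a6@(4,1):S a7@(3,0):S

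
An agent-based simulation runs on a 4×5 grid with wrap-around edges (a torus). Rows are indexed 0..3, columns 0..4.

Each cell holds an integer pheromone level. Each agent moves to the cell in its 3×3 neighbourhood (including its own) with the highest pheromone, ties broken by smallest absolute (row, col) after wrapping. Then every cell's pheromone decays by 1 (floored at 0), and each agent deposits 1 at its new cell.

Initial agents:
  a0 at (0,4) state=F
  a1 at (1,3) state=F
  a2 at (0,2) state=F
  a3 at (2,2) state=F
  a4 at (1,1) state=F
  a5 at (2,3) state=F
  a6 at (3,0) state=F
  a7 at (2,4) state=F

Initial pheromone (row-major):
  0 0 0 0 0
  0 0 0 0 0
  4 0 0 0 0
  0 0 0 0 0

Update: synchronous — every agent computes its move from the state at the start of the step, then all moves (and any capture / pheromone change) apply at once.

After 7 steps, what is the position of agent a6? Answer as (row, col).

(2, 0)

t=1: a0@(0,0) a1@(0,2) a2@(0,1) a3@(1,1) a4@(2,0) a5@(1,2) a6@(2,0) a7@(2,0) | pheromone: 1 1 1 0 0 / 0 1 1 0 0 / 6 0 0 0 0 / 0 0 0 0 0
t=2: a0@(0,0) a1@(0,1) a2@(0,0) a3@(2,0) a4@(2,0) a5@(0,1) a6@(2,0) a7@(2,0) | pheromone: 2 2 0 0 0 / 0 0 0 0 0 / 9 0 0 0 0 / 0 0 0 0 0
t=3: a0@(0,0) a1@(0,0) a2@(0,0) a3@(2,0) a4@(2,0) a5@(0,0) a6@(2,0) a7@(2,0) | pheromone: 5 1 0 0 0 / 0 0 0 0 0 / 12 0 0 0 0 / 0 0 0 0 0
t=4: a0@(0,0) a1@(0,0) a2@(0,0) a3@(2,0) a4@(2,0) a5@(0,0) a6@(2,0) a7@(2,0) | pheromone: 8 0 0 0 0 / 0 0 0 0 0 / 15 0 0 0 0 / 0 0 0 0 0
t=5: a0@(0,0) a1@(0,0) a2@(0,0) a3@(2,0) a4@(2,0) a5@(0,0) a6@(2,0) a7@(2,0) | pheromone: 11 0 0 0 0 / 0 0 0 0 0 / 18 0 0 0 0 / 0 0 0 0 0
t=6: a0@(0,0) a1@(0,0) a2@(0,0) a3@(2,0) a4@(2,0) a5@(0,0) a6@(2,0) a7@(2,0) | pheromone: 14 0 0 0 0 / 0 0 0 0 0 / 21 0 0 0 0 / 0 0 0 0 0
t=7: a0@(0,0) a1@(0,0) a2@(0,0) a3@(2,0) a4@(2,0) a5@(0,0) a6@(2,0) a7@(2,0) | pheromone: 17 0 0 0 0 / 0 0 0 0 0 / 24 0 0 0 0 / 0 0 0 0 0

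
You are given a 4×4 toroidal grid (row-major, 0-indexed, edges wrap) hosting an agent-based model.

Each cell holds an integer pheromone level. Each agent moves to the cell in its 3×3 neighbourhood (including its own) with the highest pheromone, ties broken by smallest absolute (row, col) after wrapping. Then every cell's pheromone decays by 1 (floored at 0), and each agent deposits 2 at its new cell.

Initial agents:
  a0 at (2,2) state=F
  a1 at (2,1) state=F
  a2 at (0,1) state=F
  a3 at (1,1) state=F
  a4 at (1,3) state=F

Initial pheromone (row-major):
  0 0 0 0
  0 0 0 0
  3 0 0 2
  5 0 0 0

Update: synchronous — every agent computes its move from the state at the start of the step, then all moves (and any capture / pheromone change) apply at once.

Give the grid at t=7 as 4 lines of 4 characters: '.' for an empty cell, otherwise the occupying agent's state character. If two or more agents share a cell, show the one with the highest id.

....
....
....
F...

t=1: a0@(2,3) a1@(3,0) a2@(3,0) a3@(2,0) a4@(2,0) | pheromone: 0 0 0 0 / 0 0 0 0 / 6 0 0 3 / 8 0 0 0
t=2: a0@(3,0) a1@(3,0) a2@(3,0) a3@(3,0) a4@(3,0) | pheromone: 0 0 0 0 / 0 0 0 0 / 5 0 0 2 / 17 0 0 0
t=3: a0@(3,0) a1@(3,0) a2@(3,0) a3@(3,0) a4@(3,0) | pheromone: 0 0 0 0 / 0 0 0 0 / 4 0 0 1 / 26 0 0 0
t=4: a0@(3,0) a1@(3,0) a2@(3,0) a3@(3,0) a4@(3,0) | pheromone: 0 0 0 0 / 0 0 0 0 / 3 0 0 0 / 35 0 0 0
t=5: a0@(3,0) a1@(3,0) a2@(3,0) a3@(3,0) a4@(3,0) | pheromone: 0 0 0 0 / 0 0 0 0 / 2 0 0 0 / 44 0 0 0
t=6: a0@(3,0) a1@(3,0) a2@(3,0) a3@(3,0) a4@(3,0) | pheromone: 0 0 0 0 / 0 0 0 0 / 1 0 0 0 / 53 0 0 0
t=7: a0@(3,0) a1@(3,0) a2@(3,0) a3@(3,0) a4@(3,0) | pheromone: 0 0 0 0 / 0 0 0 0 / 0 0 0 0 / 62 0 0 0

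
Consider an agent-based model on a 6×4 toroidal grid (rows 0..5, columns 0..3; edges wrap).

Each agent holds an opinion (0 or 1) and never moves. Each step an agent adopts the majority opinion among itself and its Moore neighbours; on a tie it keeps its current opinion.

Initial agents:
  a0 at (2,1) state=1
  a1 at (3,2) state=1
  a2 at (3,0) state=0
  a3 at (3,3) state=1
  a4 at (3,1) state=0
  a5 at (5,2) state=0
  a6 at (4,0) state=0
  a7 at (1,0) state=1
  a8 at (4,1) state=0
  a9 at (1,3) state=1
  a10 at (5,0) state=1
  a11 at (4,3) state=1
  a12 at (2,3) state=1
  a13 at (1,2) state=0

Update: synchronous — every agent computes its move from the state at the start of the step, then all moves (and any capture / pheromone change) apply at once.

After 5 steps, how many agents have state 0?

t=1: a0@(2,1):1 a1@(3,2):1 a2@(3,0):0 a3@(3,3):1 a4@(3,1):0 a5@(5,2):0 a6@(4,0):0 a7@(1,0):1 a8@(4,1):0 a9@(1,3):1 a10@(5,0):1 a11@(4,3):1 a12@(2,3):1 a13@(1,2):1
t=2: (unchanged — steady state)

5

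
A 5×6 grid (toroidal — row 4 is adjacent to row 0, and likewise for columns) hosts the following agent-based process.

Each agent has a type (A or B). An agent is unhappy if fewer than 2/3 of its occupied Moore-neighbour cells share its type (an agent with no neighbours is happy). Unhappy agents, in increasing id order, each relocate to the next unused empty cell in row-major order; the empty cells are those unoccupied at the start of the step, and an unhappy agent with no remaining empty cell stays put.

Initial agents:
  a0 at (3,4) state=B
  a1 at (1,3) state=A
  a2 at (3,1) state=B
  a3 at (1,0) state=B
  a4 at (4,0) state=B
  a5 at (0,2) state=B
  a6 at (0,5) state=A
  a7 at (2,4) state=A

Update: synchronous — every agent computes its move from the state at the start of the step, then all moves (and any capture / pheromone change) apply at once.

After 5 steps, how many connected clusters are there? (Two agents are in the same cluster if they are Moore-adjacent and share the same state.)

3

t=1: a0@(0,0):B a1@(0,1):A a2@(3,1):B a3@(0,3):B a4@(0,4):B a5@(1,1):B a6@(1,2):A a7@(1,4):A
t=2: a0@(0,2):B a1@(0,5):A a2@(3,1):B a3@(1,0):B a4@(1,3):B a5@(1,5):B a6@(2,0):A a7@(2,1):A
t=3: a0@(0,2):B a1@(0,0):A a2@(0,1):B a3@(0,3):B a4@(1,3):B a5@(0,4):B a6@(1,1):A a7@(1,2):A
t=4: a0@(0,5):B a1@(1,0):A a2@(1,4):B a3@(0,3):B a4@(1,3):B a5@(0,4):B a6@(1,5):A a7@(2,0):A
t=5: a0@(0,0):B a1@(1,0):A a2@(1,4):B a3@(0,3):B a4@(1,3):B a5@(0,4):B a6@(0,1):A a7@(2,0):A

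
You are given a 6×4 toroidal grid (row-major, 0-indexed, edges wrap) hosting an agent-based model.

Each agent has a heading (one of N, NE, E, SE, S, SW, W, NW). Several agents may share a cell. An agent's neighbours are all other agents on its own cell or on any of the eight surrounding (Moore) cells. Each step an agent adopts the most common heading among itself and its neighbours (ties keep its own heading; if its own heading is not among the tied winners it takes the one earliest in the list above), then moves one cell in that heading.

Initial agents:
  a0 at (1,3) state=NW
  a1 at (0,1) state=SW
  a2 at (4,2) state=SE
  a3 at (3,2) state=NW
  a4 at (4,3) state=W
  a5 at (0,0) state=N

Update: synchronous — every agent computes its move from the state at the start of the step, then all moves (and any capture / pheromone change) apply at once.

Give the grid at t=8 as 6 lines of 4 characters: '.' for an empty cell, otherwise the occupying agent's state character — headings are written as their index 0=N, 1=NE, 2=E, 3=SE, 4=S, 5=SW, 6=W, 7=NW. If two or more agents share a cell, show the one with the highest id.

t=1: a0@(0,2):NW a1@(1,0):SW a2@(5,3):SE a3@(2,1):NW a4@(4,2):W a5@(5,0):N
t=2: a0@(5,1):NW a1@(2,3):SW a2@(0,0):SE a3@(1,0):NW a4@(4,1):W a5@(4,0):N
t=3: a0@(4,0):NW a1@(3,2):SW a2@(5,3):NW a3@(0,3):NW a4@(4,0):W a5@(3,0):N
t=4: a0@(3,3):NW a1@(4,1):SW a2@(4,2):NW a3@(5,2):NW a4@(3,3):NW a5@(2,0):N
t=5: a0@(2,2):NW a1@(3,0):NW a2@(3,1):NW a3@(4,1):NW a4@(2,2):NW a5@(1,3):NW
t=6: a0@(1,1):NW a1@(2,3):NW a2@(2,0):NW a3@(3,0):NW a4@(1,1):NW a5@(0,2):NW
t=7: a0@(0,0):NW a1@(1,2):NW a2@(1,3):NW a3@(2,3):NW a4@(0,0):NW a5@(5,1):NW
t=8: a0@(5,3):NW a1@(0,1):NW a2@(0,2):NW a3@(1,2):NW a4@(5,3):NW a5@(4,0):NW

.77.
..7.
....
....
7...
...7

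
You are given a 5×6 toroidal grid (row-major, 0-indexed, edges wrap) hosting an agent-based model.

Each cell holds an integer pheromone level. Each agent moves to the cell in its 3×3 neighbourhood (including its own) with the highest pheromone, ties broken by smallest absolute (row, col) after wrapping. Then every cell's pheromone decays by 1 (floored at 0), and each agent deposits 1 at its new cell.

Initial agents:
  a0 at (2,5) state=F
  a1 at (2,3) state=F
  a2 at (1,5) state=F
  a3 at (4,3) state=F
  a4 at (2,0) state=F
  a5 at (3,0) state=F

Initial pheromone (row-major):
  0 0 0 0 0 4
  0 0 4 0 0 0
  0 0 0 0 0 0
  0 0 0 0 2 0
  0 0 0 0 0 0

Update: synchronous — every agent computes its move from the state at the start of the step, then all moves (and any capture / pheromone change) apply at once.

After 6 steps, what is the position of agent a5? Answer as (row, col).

t=1: a0@(3,4) a1@(1,2) a2@(0,5) a3@(3,4) a4@(1,0) a5@(2,0) | pheromone: 0 0 0 0 0 4 / 1 0 4 0 0 0 / 1 0 0 0 0 0 / 0 0 0 0 3 0 / 0 0 0 0 0 0
t=2: a0@(3,4) a1@(1,2) a2@(0,5) a3@(3,4) a4@(0,5) a5@(1,0) | pheromone: 0 0 0 0 0 5 / 1 0 4 0 0 0 / 0 0 0 0 0 0 / 0 0 0 0 4 0 / 0 0 0 0 0 0
t=3: a0@(3,4) a1@(1,2) a2@(0,5) a3@(3,4) a4@(0,5) a5@(0,5) | pheromone: 0 0 0 0 0 7 / 0 0 4 0 0 0 / 0 0 0 0 0 0 / 0 0 0 0 5 0 / 0 0 0 0 0 0
t=4: a0@(3,4) a1@(1,2) a2@(0,5) a3@(3,4) a4@(0,5) a5@(0,5) | pheromone: 0 0 0 0 0 9 / 0 0 4 0 0 0 / 0 0 0 0 0 0 / 0 0 0 0 6 0 / 0 0 0 0 0 0
t=5: a0@(3,4) a1@(1,2) a2@(0,5) a3@(3,4) a4@(0,5) a5@(0,5) | pheromone: 0 0 0 0 0 11 / 0 0 4 0 0 0 / 0 0 0 0 0 0 / 0 0 0 0 7 0 / 0 0 0 0 0 0
t=6: a0@(3,4) a1@(1,2) a2@(0,5) a3@(3,4) a4@(0,5) a5@(0,5) | pheromone: 0 0 0 0 0 13 / 0 0 4 0 0 0 / 0 0 0 0 0 0 / 0 0 0 0 8 0 / 0 0 0 0 0 0

(0, 5)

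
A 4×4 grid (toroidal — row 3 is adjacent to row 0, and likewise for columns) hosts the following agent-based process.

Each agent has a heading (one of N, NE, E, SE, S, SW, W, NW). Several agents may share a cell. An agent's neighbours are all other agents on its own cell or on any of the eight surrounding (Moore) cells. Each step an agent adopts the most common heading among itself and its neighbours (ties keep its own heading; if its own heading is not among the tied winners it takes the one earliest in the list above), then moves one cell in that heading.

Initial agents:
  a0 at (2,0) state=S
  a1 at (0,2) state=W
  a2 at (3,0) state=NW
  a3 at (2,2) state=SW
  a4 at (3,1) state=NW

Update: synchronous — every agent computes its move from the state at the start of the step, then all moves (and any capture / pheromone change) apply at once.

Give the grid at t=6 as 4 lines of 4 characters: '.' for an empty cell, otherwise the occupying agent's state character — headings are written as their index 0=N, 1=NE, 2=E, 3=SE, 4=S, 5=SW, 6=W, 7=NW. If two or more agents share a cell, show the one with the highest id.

5.7.
..77
....
....

t=1: a0@(1,3):NW a1@(0,1):W a2@(2,3):NW a3@(3,1):SW a4@(2,0):NW
t=2: a0@(0,2):NW a1@(0,0):W a2@(1,2):NW a3@(0,0):SW a4@(1,3):NW
t=3: a0@(3,1):NW a1@(0,3):W a2@(0,1):NW a3@(1,3):SW a4@(0,2):NW
t=4: a0@(2,0):NW a1@(0,2):W a2@(3,0):NW a3@(2,2):SW a4@(3,1):NW
t=5: a0@(1,3):NW a1@(0,1):W a2@(2,3):NW a3@(3,1):SW a4@(2,0):NW
t=6: a0@(0,2):NW a1@(0,0):W a2@(1,2):NW a3@(0,0):SW a4@(1,3):NW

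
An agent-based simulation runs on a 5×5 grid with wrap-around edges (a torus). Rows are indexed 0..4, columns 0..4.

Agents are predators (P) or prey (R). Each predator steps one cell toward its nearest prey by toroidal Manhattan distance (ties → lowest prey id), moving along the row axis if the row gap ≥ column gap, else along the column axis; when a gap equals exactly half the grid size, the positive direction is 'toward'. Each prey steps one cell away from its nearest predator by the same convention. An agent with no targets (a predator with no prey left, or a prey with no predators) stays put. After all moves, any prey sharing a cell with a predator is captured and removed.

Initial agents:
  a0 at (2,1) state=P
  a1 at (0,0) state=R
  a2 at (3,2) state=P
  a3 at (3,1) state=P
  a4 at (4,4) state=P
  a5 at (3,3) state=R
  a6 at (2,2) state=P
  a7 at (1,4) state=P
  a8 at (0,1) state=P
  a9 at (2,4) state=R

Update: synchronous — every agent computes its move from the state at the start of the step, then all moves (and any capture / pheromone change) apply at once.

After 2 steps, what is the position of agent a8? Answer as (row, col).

(4, 0)

t=1: a0@(2,0):P a2@(3,3):P a3@(3,2):P a4@(0,4):P a5@(3,4):R a6@(3,2):P a7@(2,4):P a8@(0,0):P a9@(3,4):R
t=2: a0@(3,0):P a2@(3,4):P a3@(3,3):P a4@(4,4):P a6@(3,3):P a7@(3,4):P a8@(4,0):P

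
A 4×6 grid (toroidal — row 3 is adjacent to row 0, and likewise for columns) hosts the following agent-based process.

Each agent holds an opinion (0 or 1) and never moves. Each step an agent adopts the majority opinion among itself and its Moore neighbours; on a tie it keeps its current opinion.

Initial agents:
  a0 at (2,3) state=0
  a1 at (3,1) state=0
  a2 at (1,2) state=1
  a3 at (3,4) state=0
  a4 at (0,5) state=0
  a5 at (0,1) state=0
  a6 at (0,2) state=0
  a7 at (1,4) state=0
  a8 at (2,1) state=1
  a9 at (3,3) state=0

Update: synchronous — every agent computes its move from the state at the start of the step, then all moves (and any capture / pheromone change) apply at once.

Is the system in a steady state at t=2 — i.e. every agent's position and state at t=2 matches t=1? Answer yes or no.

t=1: a0@(2,3):0 a1@(3,1):0 a2@(1,2):0 a3@(3,4):0 a4@(0,5):0 a5@(0,1):0 a6@(0,2):0 a7@(1,4):0 a8@(2,1):1 a9@(3,3):0
t=2: a0@(2,3):0 a1@(3,1):0 a2@(1,2):0 a3@(3,4):0 a4@(0,5):0 a5@(0,1):0 a6@(0,2):0 a7@(1,4):0 a8@(2,1):0 a9@(3,3):0

no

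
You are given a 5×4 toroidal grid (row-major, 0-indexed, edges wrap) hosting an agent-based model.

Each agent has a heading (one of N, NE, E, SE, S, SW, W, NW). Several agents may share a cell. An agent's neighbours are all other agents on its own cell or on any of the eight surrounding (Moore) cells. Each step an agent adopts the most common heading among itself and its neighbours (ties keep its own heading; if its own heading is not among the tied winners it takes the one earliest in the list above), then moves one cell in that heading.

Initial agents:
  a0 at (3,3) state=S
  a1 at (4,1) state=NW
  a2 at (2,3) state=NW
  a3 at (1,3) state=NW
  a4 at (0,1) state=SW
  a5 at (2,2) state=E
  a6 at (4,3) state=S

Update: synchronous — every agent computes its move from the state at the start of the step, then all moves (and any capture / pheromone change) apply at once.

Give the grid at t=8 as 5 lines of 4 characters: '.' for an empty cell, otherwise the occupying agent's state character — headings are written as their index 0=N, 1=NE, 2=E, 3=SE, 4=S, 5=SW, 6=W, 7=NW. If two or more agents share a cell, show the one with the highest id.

....
..44
...4
.5.7
..77

t=1: a0@(4,3):S a1@(3,0):NW a2@(1,2):NW a3@(0,2):NW a4@(1,0):SW a5@(1,1):NW a6@(0,3):S
t=2: a0@(0,3):S a1@(2,3):NW a2@(0,1):NW a3@(4,1):NW a4@(2,3):SW a5@(0,0):NW a6@(1,3):S
t=3: a0@(1,3):S a1@(1,2):NW a2@(4,0):NW a3@(3,0):NW a4@(3,2):SW a5@(4,3):NW a6@(2,3):S
t=4: a0@(2,3):S a1@(2,2):S a2@(3,3):NW a3@(2,3):NW a4@(4,1):SW a5@(3,2):NW a6@(3,3):S
t=5: a0@(3,3):S a1@(3,2):S a2@(2,2):NW a3@(1,2):NW a4@(0,0):SW a5@(2,1):NW a6@(4,3):S
t=6: a0@(4,3):S a1@(4,2):S a2@(1,1):NW a3@(0,1):NW a4@(1,3):SW a5@(1,0):NW a6@(0,3):S
t=7: a0@(0,3):S a1@(0,2):S a2@(0,0):NW a3@(4,0):NW a4@(2,2):SW a5@(0,3):NW a6@(1,3):S
t=8: a0@(1,3):S a1@(1,2):S a2@(4,3):NW a3@(3,3):NW a4@(3,1):SW a5@(4,2):NW a6@(2,3):S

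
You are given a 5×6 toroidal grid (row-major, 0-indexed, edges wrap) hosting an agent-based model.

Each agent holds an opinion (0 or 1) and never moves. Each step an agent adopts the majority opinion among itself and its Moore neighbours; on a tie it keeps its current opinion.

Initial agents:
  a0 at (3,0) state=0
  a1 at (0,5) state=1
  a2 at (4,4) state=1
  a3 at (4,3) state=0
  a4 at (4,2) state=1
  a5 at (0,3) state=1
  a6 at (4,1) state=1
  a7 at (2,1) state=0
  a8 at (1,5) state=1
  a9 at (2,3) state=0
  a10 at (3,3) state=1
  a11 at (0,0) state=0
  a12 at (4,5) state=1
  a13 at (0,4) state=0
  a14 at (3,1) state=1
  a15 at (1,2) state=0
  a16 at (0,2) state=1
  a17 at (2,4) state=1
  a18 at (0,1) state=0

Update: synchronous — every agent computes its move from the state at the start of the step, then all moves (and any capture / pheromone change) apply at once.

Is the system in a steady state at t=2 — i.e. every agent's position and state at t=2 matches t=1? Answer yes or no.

t=1: a0@(3,0):1 a1@(0,5):1 a2@(4,4):1 a3@(4,3):1 a4@(4,2):1 a5@(0,3):1 a6@(4,1):1 a7@(2,1):0 a8@(1,5):1 a9@(2,3):0 a10@(3,3):1 a11@(0,0):1 a12@(4,5):1 a13@(0,4):1 a14@(3,1):1 a15@(1,2):0 a16@(0,2):1 a17@(2,4):1 a18@(0,1):0
t=2: a0@(3,0):1 a1@(0,5):1 a2@(4,4):1 a3@(4,3):1 a4@(4,2):1 a5@(0,3):1 a6@(4,1):1 a7@(2,1):0 a8@(1,5):1 a9@(2,3):0 a10@(3,3):1 a11@(0,0):1 a12@(4,5):1 a13@(0,4):1 a14@(3,1):1 a15@(1,2):0 a16@(0,2):1 a17@(2,4):1 a18@(0,1):1

no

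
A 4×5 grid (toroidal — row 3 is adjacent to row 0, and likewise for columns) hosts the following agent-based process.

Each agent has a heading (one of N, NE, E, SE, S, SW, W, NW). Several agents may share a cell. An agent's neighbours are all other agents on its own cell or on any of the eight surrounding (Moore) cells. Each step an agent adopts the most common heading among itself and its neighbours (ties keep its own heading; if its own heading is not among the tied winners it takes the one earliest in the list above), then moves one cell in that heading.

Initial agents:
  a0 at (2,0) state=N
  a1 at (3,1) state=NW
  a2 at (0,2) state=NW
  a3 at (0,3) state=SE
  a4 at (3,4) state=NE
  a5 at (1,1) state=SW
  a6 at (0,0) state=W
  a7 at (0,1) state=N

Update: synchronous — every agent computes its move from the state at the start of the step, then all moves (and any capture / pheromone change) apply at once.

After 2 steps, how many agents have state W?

t=1: a0@(1,0):N a1@(2,0):NW a2@(3,1):NW a3@(1,4):SE a4@(2,0):NE a5@(0,1):N a6@(0,4):W a7@(3,0):NW
t=2: a0@(0,0):N a1@(1,4):NW a2@(2,0):NW a3@(2,0):SE a4@(1,4):NW a5@(3,1):N a6@(0,3):W a7@(2,4):NW

1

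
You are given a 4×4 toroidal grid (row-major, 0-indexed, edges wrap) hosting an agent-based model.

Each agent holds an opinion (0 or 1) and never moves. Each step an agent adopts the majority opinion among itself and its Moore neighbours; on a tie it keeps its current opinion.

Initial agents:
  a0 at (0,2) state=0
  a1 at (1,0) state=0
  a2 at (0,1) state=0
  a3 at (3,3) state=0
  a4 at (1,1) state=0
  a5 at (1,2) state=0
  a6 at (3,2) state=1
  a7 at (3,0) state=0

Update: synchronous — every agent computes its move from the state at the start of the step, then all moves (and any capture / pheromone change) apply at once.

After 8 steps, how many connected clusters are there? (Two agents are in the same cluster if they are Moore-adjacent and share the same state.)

t=1: a0@(0,2):0 a1@(1,0):0 a2@(0,1):0 a3@(3,3):0 a4@(1,1):0 a5@(1,2):0 a6@(3,2):0 a7@(3,0):0
t=2: (unchanged — steady state)

1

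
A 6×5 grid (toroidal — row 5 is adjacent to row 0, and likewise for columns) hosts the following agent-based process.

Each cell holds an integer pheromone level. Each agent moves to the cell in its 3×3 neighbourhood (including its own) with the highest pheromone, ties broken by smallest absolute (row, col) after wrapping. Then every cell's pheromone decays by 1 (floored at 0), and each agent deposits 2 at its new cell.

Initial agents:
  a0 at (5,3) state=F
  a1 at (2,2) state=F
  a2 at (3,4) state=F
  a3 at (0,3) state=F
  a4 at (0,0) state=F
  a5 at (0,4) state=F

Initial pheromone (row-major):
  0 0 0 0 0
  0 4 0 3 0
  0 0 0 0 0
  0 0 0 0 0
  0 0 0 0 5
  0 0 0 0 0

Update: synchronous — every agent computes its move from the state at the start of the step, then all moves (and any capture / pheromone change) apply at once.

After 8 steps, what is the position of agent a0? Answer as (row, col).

(4, 4)

t=1: a0@(4,4) a1@(1,1) a2@(4,4) a3@(1,3) a4@(1,1) a5@(1,3) | pheromone: 0 0 0 0 0 / 0 7 0 6 0 / 0 0 0 0 0 / 0 0 0 0 0 / 0 0 0 0 8 / 0 0 0 0 0
t=2: a0@(4,4) a1@(1,1) a2@(4,4) a3@(1,3) a4@(1,1) a5@(1,3) | pheromone: 0 0 0 0 0 / 0 10 0 9 0 / 0 0 0 0 0 / 0 0 0 0 0 / 0 0 0 0 11 / 0 0 0 0 0
t=3: a0@(4,4) a1@(1,1) a2@(4,4) a3@(1,3) a4@(1,1) a5@(1,3) | pheromone: 0 0 0 0 0 / 0 13 0 12 0 / 0 0 0 0 0 / 0 0 0 0 0 / 0 0 0 0 14 / 0 0 0 0 0
t=4: a0@(4,4) a1@(1,1) a2@(4,4) a3@(1,3) a4@(1,1) a5@(1,3) | pheromone: 0 0 0 0 0 / 0 16 0 15 0 / 0 0 0 0 0 / 0 0 0 0 0 / 0 0 0 0 17 / 0 0 0 0 0
t=5: a0@(4,4) a1@(1,1) a2@(4,4) a3@(1,3) a4@(1,1) a5@(1,3) | pheromone: 0 0 0 0 0 / 0 19 0 18 0 / 0 0 0 0 0 / 0 0 0 0 0 / 0 0 0 0 20 / 0 0 0 0 0
t=6: a0@(4,4) a1@(1,1) a2@(4,4) a3@(1,3) a4@(1,1) a5@(1,3) | pheromone: 0 0 0 0 0 / 0 22 0 21 0 / 0 0 0 0 0 / 0 0 0 0 0 / 0 0 0 0 23 / 0 0 0 0 0
t=7: a0@(4,4) a1@(1,1) a2@(4,4) a3@(1,3) a4@(1,1) a5@(1,3) | pheromone: 0 0 0 0 0 / 0 25 0 24 0 / 0 0 0 0 0 / 0 0 0 0 0 / 0 0 0 0 26 / 0 0 0 0 0
t=8: a0@(4,4) a1@(1,1) a2@(4,4) a3@(1,3) a4@(1,1) a5@(1,3) | pheromone: 0 0 0 0 0 / 0 28 0 27 0 / 0 0 0 0 0 / 0 0 0 0 0 / 0 0 0 0 29 / 0 0 0 0 0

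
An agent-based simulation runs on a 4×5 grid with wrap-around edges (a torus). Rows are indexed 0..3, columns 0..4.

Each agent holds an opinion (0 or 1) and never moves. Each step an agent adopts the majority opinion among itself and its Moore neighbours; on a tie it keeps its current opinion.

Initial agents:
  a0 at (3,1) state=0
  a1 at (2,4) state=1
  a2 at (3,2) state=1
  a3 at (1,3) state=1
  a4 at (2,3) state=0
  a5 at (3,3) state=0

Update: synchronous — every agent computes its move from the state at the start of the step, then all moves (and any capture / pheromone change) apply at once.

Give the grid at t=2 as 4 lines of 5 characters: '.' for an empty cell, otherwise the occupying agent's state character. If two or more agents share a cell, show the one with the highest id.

t=1: a0@(3,1):0 a1@(2,4):1 a2@(3,2):0 a3@(1,3):1 a4@(2,3):1 a5@(3,3):0
t=2: (unchanged — steady state)

.....
...1.
...11
.000.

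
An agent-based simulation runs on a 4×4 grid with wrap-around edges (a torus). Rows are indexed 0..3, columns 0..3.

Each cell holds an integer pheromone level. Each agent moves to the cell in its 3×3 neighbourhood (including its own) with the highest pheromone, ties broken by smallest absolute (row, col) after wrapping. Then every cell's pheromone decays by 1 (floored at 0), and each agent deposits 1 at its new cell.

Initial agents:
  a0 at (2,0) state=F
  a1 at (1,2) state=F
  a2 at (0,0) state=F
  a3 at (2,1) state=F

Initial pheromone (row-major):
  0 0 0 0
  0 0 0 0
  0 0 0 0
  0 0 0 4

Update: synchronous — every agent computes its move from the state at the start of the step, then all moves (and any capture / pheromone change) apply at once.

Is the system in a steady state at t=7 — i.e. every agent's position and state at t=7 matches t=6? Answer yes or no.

t=1: a0@(3,3) a1@(0,1) a2@(3,3) a3@(1,0) | pheromone: 0 1 0 0 / 1 0 0 0 / 0 0 0 0 / 0 0 0 5
t=2: a0@(3,3) a1@(0,1) a2@(3,3) a3@(0,1) | pheromone: 0 2 0 0 / 0 0 0 0 / 0 0 0 0 / 0 0 0 6
t=3: a0@(3,3) a1@(0,1) a2@(3,3) a3@(0,1) | pheromone: 0 3 0 0 / 0 0 0 0 / 0 0 0 0 / 0 0 0 7
t=4: a0@(3,3) a1@(0,1) a2@(3,3) a3@(0,1) | pheromone: 0 4 0 0 / 0 0 0 0 / 0 0 0 0 / 0 0 0 8
t=5: a0@(3,3) a1@(0,1) a2@(3,3) a3@(0,1) | pheromone: 0 5 0 0 / 0 0 0 0 / 0 0 0 0 / 0 0 0 9
t=6: a0@(3,3) a1@(0,1) a2@(3,3) a3@(0,1) | pheromone: 0 6 0 0 / 0 0 0 0 / 0 0 0 0 / 0 0 0 10
t=7: a0@(3,3) a1@(0,1) a2@(3,3) a3@(0,1) | pheromone: 0 7 0 0 / 0 0 0 0 / 0 0 0 0 / 0 0 0 11

yes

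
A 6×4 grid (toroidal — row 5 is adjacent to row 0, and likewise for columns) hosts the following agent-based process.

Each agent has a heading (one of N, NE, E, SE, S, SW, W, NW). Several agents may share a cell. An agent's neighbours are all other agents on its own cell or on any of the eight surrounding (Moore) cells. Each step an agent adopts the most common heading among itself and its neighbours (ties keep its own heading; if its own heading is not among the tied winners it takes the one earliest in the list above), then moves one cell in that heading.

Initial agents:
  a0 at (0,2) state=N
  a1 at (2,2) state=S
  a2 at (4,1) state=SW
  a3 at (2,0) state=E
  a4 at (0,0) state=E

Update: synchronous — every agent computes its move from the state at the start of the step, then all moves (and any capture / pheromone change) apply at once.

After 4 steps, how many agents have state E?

3

t=1: a0@(5,2):N a1@(3,2):S a2@(5,0):SW a3@(2,1):E a4@(0,1):E
t=2: a0@(4,2):N a1@(4,2):S a2@(0,3):SW a3@(2,2):E a4@(0,2):E
t=3: a0@(3,2):N a1@(5,2):S a2@(1,2):SW a3@(2,3):E a4@(0,3):E
t=4: a0@(2,2):N a1@(0,2):S a2@(1,3):E a3@(2,0):E a4@(0,0):E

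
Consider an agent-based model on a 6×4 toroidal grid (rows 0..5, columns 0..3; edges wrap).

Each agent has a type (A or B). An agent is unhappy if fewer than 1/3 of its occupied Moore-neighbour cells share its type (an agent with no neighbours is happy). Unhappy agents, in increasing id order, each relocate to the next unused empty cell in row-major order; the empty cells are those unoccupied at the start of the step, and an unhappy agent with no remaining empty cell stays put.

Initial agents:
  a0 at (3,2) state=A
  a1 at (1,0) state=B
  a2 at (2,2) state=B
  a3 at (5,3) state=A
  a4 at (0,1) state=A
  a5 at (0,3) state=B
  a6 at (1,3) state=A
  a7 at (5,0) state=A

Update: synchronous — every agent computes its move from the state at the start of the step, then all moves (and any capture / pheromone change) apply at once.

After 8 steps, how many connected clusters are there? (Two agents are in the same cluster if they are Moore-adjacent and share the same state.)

t=1: a0@(0,0):A a1@(1,0):B a2@(0,2):B a3@(5,3):A a4@(0,1):A a5@(1,1):B a6@(1,2):A a7@(5,0):A
t=2: a0@(0,0):A a1@(1,0):B a2@(0,3):B a3@(5,3):A a4@(0,1):A a5@(1,1):B a6@(1,2):A a7@(5,0):A
t=3: a0@(0,0):A a1@(1,0):B a2@(0,2):B a3@(5,3):A a4@(0,1):A a5@(1,3):B a6@(1,2):A a7@(5,0):A
t=4: a0@(0,0):A a1@(1,0):B a2@(0,3):B a3@(5,3):A a4@(0,1):A a5@(1,3):B a6@(1,2):A a7@(5,0):A
t=5: (unchanged — steady state)

2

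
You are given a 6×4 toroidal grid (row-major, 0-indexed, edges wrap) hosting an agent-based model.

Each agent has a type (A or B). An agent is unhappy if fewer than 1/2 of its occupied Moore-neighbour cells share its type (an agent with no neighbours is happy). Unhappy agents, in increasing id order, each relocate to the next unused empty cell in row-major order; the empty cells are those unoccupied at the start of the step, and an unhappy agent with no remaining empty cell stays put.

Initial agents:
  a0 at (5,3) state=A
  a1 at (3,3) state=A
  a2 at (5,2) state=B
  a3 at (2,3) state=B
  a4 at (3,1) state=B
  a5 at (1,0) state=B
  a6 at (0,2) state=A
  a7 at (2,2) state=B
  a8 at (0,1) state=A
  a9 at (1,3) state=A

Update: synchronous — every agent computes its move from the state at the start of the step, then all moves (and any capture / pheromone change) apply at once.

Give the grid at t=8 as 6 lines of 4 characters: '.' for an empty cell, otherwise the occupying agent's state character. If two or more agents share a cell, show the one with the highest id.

AAAA
.BB.
.BB.
.B..
....
...A

t=1: a0@(5,3):A a1@(0,0):A a2@(0,3):B a3@(2,3):B a4@(3,1):B a5@(1,1):B a6@(0,2):A a7@(2,2):B a8@(1,2):A a9@(2,0):A
t=2: a0@(5,3):A a1@(0,1):A a2@(1,0):B a3@(1,3):B a4@(3,1):B a5@(2,1):B a6@(0,2):A a7@(2,2):B a8@(3,0):A a9@(3,2):A
t=3: a0@(5,3):A a1@(0,1):A a2@(1,0):B a3@(1,3):B a4@(3,1):B a5@(2,1):B a6@(0,2):A a7@(2,2):B a8@(0,0):A a9@(0,3):A
t=4: a0@(5,3):A a1@(0,1):A a2@(1,1):B a3@(1,2):B a4@(3,1):B a5@(2,1):B a6@(0,2):A a7@(2,2):B a8@(0,0):A a9@(0,3):A
t=5: (unchanged — steady state)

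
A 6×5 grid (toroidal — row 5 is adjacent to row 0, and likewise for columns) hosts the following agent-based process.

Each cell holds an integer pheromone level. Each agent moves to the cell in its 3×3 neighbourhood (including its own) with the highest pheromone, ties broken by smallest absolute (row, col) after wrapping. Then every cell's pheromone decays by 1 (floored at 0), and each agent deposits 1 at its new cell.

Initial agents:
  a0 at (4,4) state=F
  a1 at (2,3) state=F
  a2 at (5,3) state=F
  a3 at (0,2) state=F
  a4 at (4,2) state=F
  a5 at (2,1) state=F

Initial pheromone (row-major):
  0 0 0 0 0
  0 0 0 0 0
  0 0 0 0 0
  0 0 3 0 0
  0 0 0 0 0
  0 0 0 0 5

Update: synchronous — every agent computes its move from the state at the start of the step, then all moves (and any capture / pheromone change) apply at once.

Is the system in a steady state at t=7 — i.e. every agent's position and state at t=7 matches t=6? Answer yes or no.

t=1: a0@(5,4) a1@(3,2) a2@(5,4) a3@(0,1) a4@(3,2) a5@(3,2) | pheromone: 0 1 0 0 0 / 0 0 0 0 0 / 0 0 0 0 0 / 0 0 5 0 0 / 0 0 0 0 0 / 0 0 0 0 6
t=2: a0@(5,4) a1@(3,2) a2@(5,4) a3@(0,1) a4@(3,2) a5@(3,2) | pheromone: 0 1 0 0 0 / 0 0 0 0 0 / 0 0 0 0 0 / 0 0 7 0 0 / 0 0 0 0 0 / 0 0 0 0 7
t=3: a0@(5,4) a1@(3,2) a2@(5,4) a3@(0,1) a4@(3,2) a5@(3,2) | pheromone: 0 1 0 0 0 / 0 0 0 0 0 / 0 0 0 0 0 / 0 0 9 0 0 / 0 0 0 0 0 / 0 0 0 0 8
t=4: a0@(5,4) a1@(3,2) a2@(5,4) a3@(0,1) a4@(3,2) a5@(3,2) | pheromone: 0 1 0 0 0 / 0 0 0 0 0 / 0 0 0 0 0 / 0 0 11 0 0 / 0 0 0 0 0 / 0 0 0 0 9
t=5: a0@(5,4) a1@(3,2) a2@(5,4) a3@(0,1) a4@(3,2) a5@(3,2) | pheromone: 0 1 0 0 0 / 0 0 0 0 0 / 0 0 0 0 0 / 0 0 13 0 0 / 0 0 0 0 0 / 0 0 0 0 10
t=6: a0@(5,4) a1@(3,2) a2@(5,4) a3@(0,1) a4@(3,2) a5@(3,2) | pheromone: 0 1 0 0 0 / 0 0 0 0 0 / 0 0 0 0 0 / 0 0 15 0 0 / 0 0 0 0 0 / 0 0 0 0 11
t=7: a0@(5,4) a1@(3,2) a2@(5,4) a3@(0,1) a4@(3,2) a5@(3,2) | pheromone: 0 1 0 0 0 / 0 0 0 0 0 / 0 0 0 0 0 / 0 0 17 0 0 / 0 0 0 0 0 / 0 0 0 0 12

yes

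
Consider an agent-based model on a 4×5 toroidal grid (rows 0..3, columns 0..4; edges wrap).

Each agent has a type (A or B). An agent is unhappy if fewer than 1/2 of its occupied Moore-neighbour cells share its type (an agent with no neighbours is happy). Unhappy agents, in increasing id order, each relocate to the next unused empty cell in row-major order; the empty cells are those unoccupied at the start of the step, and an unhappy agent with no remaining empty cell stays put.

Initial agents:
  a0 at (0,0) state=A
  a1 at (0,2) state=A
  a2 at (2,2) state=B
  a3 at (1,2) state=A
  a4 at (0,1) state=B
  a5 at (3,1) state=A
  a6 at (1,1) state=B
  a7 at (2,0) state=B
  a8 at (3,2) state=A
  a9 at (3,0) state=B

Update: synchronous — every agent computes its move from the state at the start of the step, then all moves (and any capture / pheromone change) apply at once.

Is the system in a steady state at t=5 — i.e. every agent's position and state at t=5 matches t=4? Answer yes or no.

t=1: a0@(0,3):A a1@(0,2):A a2@(0,4):B a3@(1,0):A a4@(1,3):B a5@(1,4):A a6@(1,1):B a7@(2,0):B a8@(3,2):A a9@(3,0):B
t=2: a0@(0,3):A a1@(0,2):A a2@(0,0):B a3@(0,1):A a4@(1,2):B a5@(2,1):A a6@(2,2):B a7@(2,0):B a8@(3,2):A a9@(3,0):B
t=3: a0@(0,3):A a1@(0,2):A a2@(0,0):B a3@(0,4):A a4@(1,0):B a5@(1,1):A a6@(1,3):B a7@(2,0):B a8@(3,2):A a9@(3,0):B
t=4: a0@(0,3):A a1@(0,2):A a2@(0,0):B a3@(0,1):A a4@(1,0):B a5@(1,2):A a6@(1,4):B a7@(2,0):B a8@(3,2):A a9@(3,0):B
t=5: (unchanged — steady state)

yes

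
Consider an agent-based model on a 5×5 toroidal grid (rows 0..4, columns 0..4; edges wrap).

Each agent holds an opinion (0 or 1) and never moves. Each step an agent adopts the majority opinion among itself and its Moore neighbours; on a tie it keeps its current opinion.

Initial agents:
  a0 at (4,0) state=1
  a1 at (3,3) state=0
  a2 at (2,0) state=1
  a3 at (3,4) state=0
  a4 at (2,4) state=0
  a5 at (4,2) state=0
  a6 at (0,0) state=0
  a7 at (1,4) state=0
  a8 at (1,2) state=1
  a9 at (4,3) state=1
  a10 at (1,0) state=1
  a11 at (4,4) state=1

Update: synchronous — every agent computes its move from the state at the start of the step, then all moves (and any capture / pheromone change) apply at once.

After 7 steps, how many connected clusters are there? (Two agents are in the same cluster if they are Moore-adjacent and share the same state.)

3

t=1: a0@(4,0):1 a1@(3,3):0 a2@(2,0):0 a3@(3,4):1 a4@(2,4):0 a5@(4,2):0 a6@(0,0):1 a7@(1,4):0 a8@(1,2):1 a9@(4,3):0 a10@(1,0):0 a11@(4,4):1
t=2: a0@(4,0):1 a1@(3,3):0 a2@(2,0):0 a3@(3,4):0 a4@(2,4):0 a5@(4,2):0 a6@(0,0):1 a7@(1,4):0 a8@(1,2):1 a9@(4,3):0 a10@(1,0):0 a11@(4,4):1
t=3: (unchanged — steady state)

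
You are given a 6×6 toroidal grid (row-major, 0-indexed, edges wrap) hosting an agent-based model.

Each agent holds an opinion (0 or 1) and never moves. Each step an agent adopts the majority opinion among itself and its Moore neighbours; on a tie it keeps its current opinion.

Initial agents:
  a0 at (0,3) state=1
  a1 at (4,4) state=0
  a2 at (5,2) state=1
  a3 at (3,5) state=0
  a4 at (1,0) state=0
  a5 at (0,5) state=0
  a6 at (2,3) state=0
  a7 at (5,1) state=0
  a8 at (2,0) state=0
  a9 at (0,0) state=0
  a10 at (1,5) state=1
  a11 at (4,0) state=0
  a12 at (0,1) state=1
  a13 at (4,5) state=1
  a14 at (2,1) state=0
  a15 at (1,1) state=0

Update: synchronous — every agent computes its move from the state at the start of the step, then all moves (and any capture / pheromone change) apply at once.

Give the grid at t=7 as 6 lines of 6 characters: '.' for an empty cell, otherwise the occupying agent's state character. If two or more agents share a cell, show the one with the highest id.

t=1: a0@(0,3):1 a1@(4,4):0 a2@(5,2):1 a3@(3,5):0 a4@(1,0):0 a5@(0,5):0 a6@(2,3):0 a7@(5,1):0 a8@(2,0):0 a9@(0,0):0 a10@(1,5):0 a11@(4,0):0 a12@(0,1):0 a13@(4,5):0 a14@(2,1):0 a15@(1,1):0
t=2: (unchanged — steady state)

00.1.0
00...0
00.0..
.....0
0...00
.01...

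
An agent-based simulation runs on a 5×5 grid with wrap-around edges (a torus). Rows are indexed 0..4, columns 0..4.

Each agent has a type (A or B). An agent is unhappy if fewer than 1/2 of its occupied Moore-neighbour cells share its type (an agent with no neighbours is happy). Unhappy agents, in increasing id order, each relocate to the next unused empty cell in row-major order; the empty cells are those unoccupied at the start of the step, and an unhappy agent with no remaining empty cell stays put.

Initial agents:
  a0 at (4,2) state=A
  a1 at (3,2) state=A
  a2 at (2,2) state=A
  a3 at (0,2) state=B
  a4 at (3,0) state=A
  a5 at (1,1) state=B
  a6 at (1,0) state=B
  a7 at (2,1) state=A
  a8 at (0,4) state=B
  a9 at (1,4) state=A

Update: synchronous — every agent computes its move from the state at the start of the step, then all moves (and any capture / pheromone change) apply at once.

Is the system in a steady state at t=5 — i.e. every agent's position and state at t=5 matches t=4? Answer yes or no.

t=1: a0@(4,2):A a1@(3,2):A a2@(2,2):A a3@(0,2):B a4@(3,0):A a5@(1,1):B a6@(1,0):B a7@(2,1):A a8@(0,4):B a9@(0,0):A
t=2: a0@(4,2):A a1@(3,2):A a2@(2,2):A a3@(0,2):B a4@(3,0):A a5@(0,1):B a6@(1,0):B a7@(2,1):A a8@(0,4):B a9@(0,3):A
t=3: a0@(4,2):A a1@(3,2):A a2@(2,2):A a3@(0,0):B a4@(3,0):A a5@(0,1):B a6@(1,0):B a7@(2,1):A a8@(0,4):B a9@(1,1):A
t=4: a0@(4,2):A a1@(3,2):A a2@(2,2):A a3@(0,0):B a4@(3,0):A a5@(0,1):B a6@(1,0):B a7@(2,1):A a8@(0,4):B a9@(0,2):A
t=5: (unchanged — steady state)

yes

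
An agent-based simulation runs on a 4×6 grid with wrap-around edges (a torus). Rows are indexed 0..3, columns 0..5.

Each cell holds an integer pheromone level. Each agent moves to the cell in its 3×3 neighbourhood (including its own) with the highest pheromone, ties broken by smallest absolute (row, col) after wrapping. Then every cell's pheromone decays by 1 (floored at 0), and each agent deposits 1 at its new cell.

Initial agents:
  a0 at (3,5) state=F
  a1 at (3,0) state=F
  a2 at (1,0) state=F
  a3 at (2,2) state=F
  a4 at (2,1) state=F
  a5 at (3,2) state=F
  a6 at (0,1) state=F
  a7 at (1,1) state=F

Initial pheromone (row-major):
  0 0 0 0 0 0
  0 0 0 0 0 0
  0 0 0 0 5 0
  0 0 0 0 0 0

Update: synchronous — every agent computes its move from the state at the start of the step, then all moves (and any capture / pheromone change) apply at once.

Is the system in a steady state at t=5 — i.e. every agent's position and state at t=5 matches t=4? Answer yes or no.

t=1: a0@(2,4) a1@(0,0) a2@(0,0) a3@(1,1) a4@(1,0) a5@(0,1) a6@(0,0) a7@(0,0) | pheromone: 4 1 0 0 0 0 / 1 1 0 0 0 0 / 0 0 0 0 5 0 / 0 0 0 0 0 0
t=2: a0@(2,4) a1@(0,0) a2@(0,0) a3@(0,0) a4@(0,0) a5@(0,0) a6@(0,0) a7@(0,0) | pheromone: 10 0 0 0 0 0 / 0 0 0 0 0 0 / 0 0 0 0 5 0 / 0 0 0 0 0 0
t=3: a0@(2,4) a1@(0,0) a2@(0,0) a3@(0,0) a4@(0,0) a5@(0,0) a6@(0,0) a7@(0,0) | pheromone: 16 0 0 0 0 0 / 0 0 0 0 0 0 / 0 0 0 0 5 0 / 0 0 0 0 0 0
t=4: a0@(2,4) a1@(0,0) a2@(0,0) a3@(0,0) a4@(0,0) a5@(0,0) a6@(0,0) a7@(0,0) | pheromone: 22 0 0 0 0 0 / 0 0 0 0 0 0 / 0 0 0 0 5 0 / 0 0 0 0 0 0
t=5: a0@(2,4) a1@(0,0) a2@(0,0) a3@(0,0) a4@(0,0) a5@(0,0) a6@(0,0) a7@(0,0) | pheromone: 28 0 0 0 0 0 / 0 0 0 0 0 0 / 0 0 0 0 5 0 / 0 0 0 0 0 0

yes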